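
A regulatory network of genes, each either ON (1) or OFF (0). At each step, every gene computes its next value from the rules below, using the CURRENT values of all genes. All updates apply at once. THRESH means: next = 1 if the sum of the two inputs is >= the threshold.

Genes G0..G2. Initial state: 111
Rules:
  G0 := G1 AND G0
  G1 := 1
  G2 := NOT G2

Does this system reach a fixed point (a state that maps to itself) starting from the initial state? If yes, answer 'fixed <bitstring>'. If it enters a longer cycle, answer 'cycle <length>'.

Step 0: 111
Step 1: G0=G1&G0=1&1=1 G1=1(const) G2=NOT G2=NOT 1=0 -> 110
Step 2: G0=G1&G0=1&1=1 G1=1(const) G2=NOT G2=NOT 0=1 -> 111
Cycle of length 2 starting at step 0 -> no fixed point

Answer: cycle 2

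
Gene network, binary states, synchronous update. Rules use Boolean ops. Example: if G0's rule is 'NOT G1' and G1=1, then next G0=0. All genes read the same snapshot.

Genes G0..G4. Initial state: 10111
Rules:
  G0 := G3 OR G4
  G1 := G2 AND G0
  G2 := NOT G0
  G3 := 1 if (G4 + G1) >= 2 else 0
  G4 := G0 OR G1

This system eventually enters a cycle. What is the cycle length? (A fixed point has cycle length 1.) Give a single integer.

Answer: 1

Derivation:
Step 0: 10111
Step 1: G0=G3|G4=1|1=1 G1=G2&G0=1&1=1 G2=NOT G0=NOT 1=0 G3=(1+0>=2)=0 G4=G0|G1=1|0=1 -> 11001
Step 2: G0=G3|G4=0|1=1 G1=G2&G0=0&1=0 G2=NOT G0=NOT 1=0 G3=(1+1>=2)=1 G4=G0|G1=1|1=1 -> 10011
Step 3: G0=G3|G4=1|1=1 G1=G2&G0=0&1=0 G2=NOT G0=NOT 1=0 G3=(1+0>=2)=0 G4=G0|G1=1|0=1 -> 10001
Step 4: G0=G3|G4=0|1=1 G1=G2&G0=0&1=0 G2=NOT G0=NOT 1=0 G3=(1+0>=2)=0 G4=G0|G1=1|0=1 -> 10001
State from step 4 equals state from step 3 -> cycle length 1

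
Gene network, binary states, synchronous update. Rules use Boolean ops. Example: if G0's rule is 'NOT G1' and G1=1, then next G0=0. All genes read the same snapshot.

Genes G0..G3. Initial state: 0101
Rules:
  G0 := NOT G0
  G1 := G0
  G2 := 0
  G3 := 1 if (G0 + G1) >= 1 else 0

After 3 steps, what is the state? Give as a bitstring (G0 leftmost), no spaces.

Step 1: G0=NOT G0=NOT 0=1 G1=G0=0 G2=0(const) G3=(0+1>=1)=1 -> 1001
Step 2: G0=NOT G0=NOT 1=0 G1=G0=1 G2=0(const) G3=(1+0>=1)=1 -> 0101
Step 3: G0=NOT G0=NOT 0=1 G1=G0=0 G2=0(const) G3=(0+1>=1)=1 -> 1001

1001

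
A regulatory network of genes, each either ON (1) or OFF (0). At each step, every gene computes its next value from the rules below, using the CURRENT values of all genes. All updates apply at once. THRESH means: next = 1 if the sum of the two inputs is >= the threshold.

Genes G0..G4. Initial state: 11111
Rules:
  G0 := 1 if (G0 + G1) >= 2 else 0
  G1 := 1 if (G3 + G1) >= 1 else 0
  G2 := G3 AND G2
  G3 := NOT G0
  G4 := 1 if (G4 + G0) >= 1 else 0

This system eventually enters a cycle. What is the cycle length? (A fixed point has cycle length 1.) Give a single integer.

Step 0: 11111
Step 1: G0=(1+1>=2)=1 G1=(1+1>=1)=1 G2=G3&G2=1&1=1 G3=NOT G0=NOT 1=0 G4=(1+1>=1)=1 -> 11101
Step 2: G0=(1+1>=2)=1 G1=(0+1>=1)=1 G2=G3&G2=0&1=0 G3=NOT G0=NOT 1=0 G4=(1+1>=1)=1 -> 11001
Step 3: G0=(1+1>=2)=1 G1=(0+1>=1)=1 G2=G3&G2=0&0=0 G3=NOT G0=NOT 1=0 G4=(1+1>=1)=1 -> 11001
State from step 3 equals state from step 2 -> cycle length 1

Answer: 1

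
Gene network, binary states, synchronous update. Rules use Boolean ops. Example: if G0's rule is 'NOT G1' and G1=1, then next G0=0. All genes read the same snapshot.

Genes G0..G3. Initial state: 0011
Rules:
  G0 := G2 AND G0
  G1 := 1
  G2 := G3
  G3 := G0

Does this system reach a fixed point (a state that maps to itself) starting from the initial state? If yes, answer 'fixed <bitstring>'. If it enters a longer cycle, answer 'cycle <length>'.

Step 0: 0011
Step 1: G0=G2&G0=1&0=0 G1=1(const) G2=G3=1 G3=G0=0 -> 0110
Step 2: G0=G2&G0=1&0=0 G1=1(const) G2=G3=0 G3=G0=0 -> 0100
Step 3: G0=G2&G0=0&0=0 G1=1(const) G2=G3=0 G3=G0=0 -> 0100
Fixed point reached at step 2: 0100

Answer: fixed 0100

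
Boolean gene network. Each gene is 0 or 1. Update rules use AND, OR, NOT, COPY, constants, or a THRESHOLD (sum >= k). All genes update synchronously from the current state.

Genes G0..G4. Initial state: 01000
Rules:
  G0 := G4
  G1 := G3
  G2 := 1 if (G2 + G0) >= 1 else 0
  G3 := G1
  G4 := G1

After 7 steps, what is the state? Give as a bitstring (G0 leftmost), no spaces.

Step 1: G0=G4=0 G1=G3=0 G2=(0+0>=1)=0 G3=G1=1 G4=G1=1 -> 00011
Step 2: G0=G4=1 G1=G3=1 G2=(0+0>=1)=0 G3=G1=0 G4=G1=0 -> 11000
Step 3: G0=G4=0 G1=G3=0 G2=(0+1>=1)=1 G3=G1=1 G4=G1=1 -> 00111
Step 4: G0=G4=1 G1=G3=1 G2=(1+0>=1)=1 G3=G1=0 G4=G1=0 -> 11100
Step 5: G0=G4=0 G1=G3=0 G2=(1+1>=1)=1 G3=G1=1 G4=G1=1 -> 00111
Step 6: G0=G4=1 G1=G3=1 G2=(1+0>=1)=1 G3=G1=0 G4=G1=0 -> 11100
Step 7: G0=G4=0 G1=G3=0 G2=(1+1>=1)=1 G3=G1=1 G4=G1=1 -> 00111

00111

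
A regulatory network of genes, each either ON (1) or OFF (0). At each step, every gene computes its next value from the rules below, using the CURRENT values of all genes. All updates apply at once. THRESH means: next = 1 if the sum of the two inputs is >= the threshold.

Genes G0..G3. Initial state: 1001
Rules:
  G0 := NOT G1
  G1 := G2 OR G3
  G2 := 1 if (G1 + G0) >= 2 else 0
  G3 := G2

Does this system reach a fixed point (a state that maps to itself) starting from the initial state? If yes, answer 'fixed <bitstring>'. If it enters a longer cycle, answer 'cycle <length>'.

Step 0: 1001
Step 1: G0=NOT G1=NOT 0=1 G1=G2|G3=0|1=1 G2=(0+1>=2)=0 G3=G2=0 -> 1100
Step 2: G0=NOT G1=NOT 1=0 G1=G2|G3=0|0=0 G2=(1+1>=2)=1 G3=G2=0 -> 0010
Step 3: G0=NOT G1=NOT 0=1 G1=G2|G3=1|0=1 G2=(0+0>=2)=0 G3=G2=1 -> 1101
Step 4: G0=NOT G1=NOT 1=0 G1=G2|G3=0|1=1 G2=(1+1>=2)=1 G3=G2=0 -> 0110
Step 5: G0=NOT G1=NOT 1=0 G1=G2|G3=1|0=1 G2=(1+0>=2)=0 G3=G2=1 -> 0101
Step 6: G0=NOT G1=NOT 1=0 G1=G2|G3=0|1=1 G2=(1+0>=2)=0 G3=G2=0 -> 0100
Step 7: G0=NOT G1=NOT 1=0 G1=G2|G3=0|0=0 G2=(1+0>=2)=0 G3=G2=0 -> 0000
Step 8: G0=NOT G1=NOT 0=1 G1=G2|G3=0|0=0 G2=(0+0>=2)=0 G3=G2=0 -> 1000
Step 9: G0=NOT G1=NOT 0=1 G1=G2|G3=0|0=0 G2=(0+1>=2)=0 G3=G2=0 -> 1000
Fixed point reached at step 8: 1000

Answer: fixed 1000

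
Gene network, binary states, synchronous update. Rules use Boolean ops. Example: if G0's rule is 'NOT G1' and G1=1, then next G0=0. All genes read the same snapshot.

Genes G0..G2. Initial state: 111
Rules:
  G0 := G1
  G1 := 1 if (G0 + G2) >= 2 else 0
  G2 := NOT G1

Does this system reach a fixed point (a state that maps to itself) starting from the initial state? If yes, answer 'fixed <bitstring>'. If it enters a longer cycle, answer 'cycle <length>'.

Answer: fixed 001

Derivation:
Step 0: 111
Step 1: G0=G1=1 G1=(1+1>=2)=1 G2=NOT G1=NOT 1=0 -> 110
Step 2: G0=G1=1 G1=(1+0>=2)=0 G2=NOT G1=NOT 1=0 -> 100
Step 3: G0=G1=0 G1=(1+0>=2)=0 G2=NOT G1=NOT 0=1 -> 001
Step 4: G0=G1=0 G1=(0+1>=2)=0 G2=NOT G1=NOT 0=1 -> 001
Fixed point reached at step 3: 001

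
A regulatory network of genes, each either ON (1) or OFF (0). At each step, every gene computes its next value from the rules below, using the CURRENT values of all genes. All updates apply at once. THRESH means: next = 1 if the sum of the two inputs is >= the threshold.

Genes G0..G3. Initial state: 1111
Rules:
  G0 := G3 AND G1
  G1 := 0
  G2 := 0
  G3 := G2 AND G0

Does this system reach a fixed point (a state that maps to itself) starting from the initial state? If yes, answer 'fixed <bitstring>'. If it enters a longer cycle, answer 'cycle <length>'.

Answer: fixed 0000

Derivation:
Step 0: 1111
Step 1: G0=G3&G1=1&1=1 G1=0(const) G2=0(const) G3=G2&G0=1&1=1 -> 1001
Step 2: G0=G3&G1=1&0=0 G1=0(const) G2=0(const) G3=G2&G0=0&1=0 -> 0000
Step 3: G0=G3&G1=0&0=0 G1=0(const) G2=0(const) G3=G2&G0=0&0=0 -> 0000
Fixed point reached at step 2: 0000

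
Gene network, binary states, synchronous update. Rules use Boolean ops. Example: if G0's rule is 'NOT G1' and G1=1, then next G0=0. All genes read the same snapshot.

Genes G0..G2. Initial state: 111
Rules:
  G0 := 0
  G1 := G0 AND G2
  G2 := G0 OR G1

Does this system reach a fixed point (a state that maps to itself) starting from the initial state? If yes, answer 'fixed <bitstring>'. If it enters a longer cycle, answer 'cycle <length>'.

Answer: fixed 000

Derivation:
Step 0: 111
Step 1: G0=0(const) G1=G0&G2=1&1=1 G2=G0|G1=1|1=1 -> 011
Step 2: G0=0(const) G1=G0&G2=0&1=0 G2=G0|G1=0|1=1 -> 001
Step 3: G0=0(const) G1=G0&G2=0&1=0 G2=G0|G1=0|0=0 -> 000
Step 4: G0=0(const) G1=G0&G2=0&0=0 G2=G0|G1=0|0=0 -> 000
Fixed point reached at step 3: 000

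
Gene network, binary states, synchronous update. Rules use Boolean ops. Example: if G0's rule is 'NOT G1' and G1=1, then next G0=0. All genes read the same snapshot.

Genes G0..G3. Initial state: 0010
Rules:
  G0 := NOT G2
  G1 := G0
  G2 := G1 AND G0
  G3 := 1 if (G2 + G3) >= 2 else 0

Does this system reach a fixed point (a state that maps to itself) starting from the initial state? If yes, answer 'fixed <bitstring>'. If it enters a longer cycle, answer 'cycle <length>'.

Answer: cycle 5

Derivation:
Step 0: 0010
Step 1: G0=NOT G2=NOT 1=0 G1=G0=0 G2=G1&G0=0&0=0 G3=(1+0>=2)=0 -> 0000
Step 2: G0=NOT G2=NOT 0=1 G1=G0=0 G2=G1&G0=0&0=0 G3=(0+0>=2)=0 -> 1000
Step 3: G0=NOT G2=NOT 0=1 G1=G0=1 G2=G1&G0=0&1=0 G3=(0+0>=2)=0 -> 1100
Step 4: G0=NOT G2=NOT 0=1 G1=G0=1 G2=G1&G0=1&1=1 G3=(0+0>=2)=0 -> 1110
Step 5: G0=NOT G2=NOT 1=0 G1=G0=1 G2=G1&G0=1&1=1 G3=(1+0>=2)=0 -> 0110
Step 6: G0=NOT G2=NOT 1=0 G1=G0=0 G2=G1&G0=1&0=0 G3=(1+0>=2)=0 -> 0000
Cycle of length 5 starting at step 1 -> no fixed point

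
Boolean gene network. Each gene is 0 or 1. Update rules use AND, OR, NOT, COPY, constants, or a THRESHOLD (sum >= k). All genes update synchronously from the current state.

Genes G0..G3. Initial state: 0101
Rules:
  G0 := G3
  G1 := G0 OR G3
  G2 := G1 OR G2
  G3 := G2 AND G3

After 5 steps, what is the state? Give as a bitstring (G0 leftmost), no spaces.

Step 1: G0=G3=1 G1=G0|G3=0|1=1 G2=G1|G2=1|0=1 G3=G2&G3=0&1=0 -> 1110
Step 2: G0=G3=0 G1=G0|G3=1|0=1 G2=G1|G2=1|1=1 G3=G2&G3=1&0=0 -> 0110
Step 3: G0=G3=0 G1=G0|G3=0|0=0 G2=G1|G2=1|1=1 G3=G2&G3=1&0=0 -> 0010
Step 4: G0=G3=0 G1=G0|G3=0|0=0 G2=G1|G2=0|1=1 G3=G2&G3=1&0=0 -> 0010
Step 5: G0=G3=0 G1=G0|G3=0|0=0 G2=G1|G2=0|1=1 G3=G2&G3=1&0=0 -> 0010

0010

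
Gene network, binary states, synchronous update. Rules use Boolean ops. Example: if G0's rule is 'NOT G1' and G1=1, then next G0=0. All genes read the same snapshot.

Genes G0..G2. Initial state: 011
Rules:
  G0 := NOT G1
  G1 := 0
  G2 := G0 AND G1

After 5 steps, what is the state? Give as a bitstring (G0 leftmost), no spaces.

Step 1: G0=NOT G1=NOT 1=0 G1=0(const) G2=G0&G1=0&1=0 -> 000
Step 2: G0=NOT G1=NOT 0=1 G1=0(const) G2=G0&G1=0&0=0 -> 100
Step 3: G0=NOT G1=NOT 0=1 G1=0(const) G2=G0&G1=1&0=0 -> 100
Step 4: G0=NOT G1=NOT 0=1 G1=0(const) G2=G0&G1=1&0=0 -> 100
Step 5: G0=NOT G1=NOT 0=1 G1=0(const) G2=G0&G1=1&0=0 -> 100

100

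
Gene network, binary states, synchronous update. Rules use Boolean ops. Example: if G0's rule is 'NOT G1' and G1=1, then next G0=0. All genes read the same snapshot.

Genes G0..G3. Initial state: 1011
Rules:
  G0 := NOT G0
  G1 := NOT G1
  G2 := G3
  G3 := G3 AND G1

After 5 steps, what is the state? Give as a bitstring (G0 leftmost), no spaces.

Step 1: G0=NOT G0=NOT 1=0 G1=NOT G1=NOT 0=1 G2=G3=1 G3=G3&G1=1&0=0 -> 0110
Step 2: G0=NOT G0=NOT 0=1 G1=NOT G1=NOT 1=0 G2=G3=0 G3=G3&G1=0&1=0 -> 1000
Step 3: G0=NOT G0=NOT 1=0 G1=NOT G1=NOT 0=1 G2=G3=0 G3=G3&G1=0&0=0 -> 0100
Step 4: G0=NOT G0=NOT 0=1 G1=NOT G1=NOT 1=0 G2=G3=0 G3=G3&G1=0&1=0 -> 1000
Step 5: G0=NOT G0=NOT 1=0 G1=NOT G1=NOT 0=1 G2=G3=0 G3=G3&G1=0&0=0 -> 0100

0100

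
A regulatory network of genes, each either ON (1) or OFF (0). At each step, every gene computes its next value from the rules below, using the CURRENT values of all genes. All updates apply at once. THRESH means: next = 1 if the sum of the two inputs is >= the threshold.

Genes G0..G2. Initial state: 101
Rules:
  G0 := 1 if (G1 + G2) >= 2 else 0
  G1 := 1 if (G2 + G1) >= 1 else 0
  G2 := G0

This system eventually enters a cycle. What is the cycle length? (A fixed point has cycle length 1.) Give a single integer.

Step 0: 101
Step 1: G0=(0+1>=2)=0 G1=(1+0>=1)=1 G2=G0=1 -> 011
Step 2: G0=(1+1>=2)=1 G1=(1+1>=1)=1 G2=G0=0 -> 110
Step 3: G0=(1+0>=2)=0 G1=(0+1>=1)=1 G2=G0=1 -> 011
State from step 3 equals state from step 1 -> cycle length 2

Answer: 2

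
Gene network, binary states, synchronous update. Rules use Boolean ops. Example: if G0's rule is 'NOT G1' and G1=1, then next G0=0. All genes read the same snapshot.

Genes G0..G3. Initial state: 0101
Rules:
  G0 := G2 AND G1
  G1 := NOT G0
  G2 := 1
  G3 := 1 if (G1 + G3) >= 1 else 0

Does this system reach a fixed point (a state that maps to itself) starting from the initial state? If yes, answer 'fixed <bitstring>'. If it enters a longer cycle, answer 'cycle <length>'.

Step 0: 0101
Step 1: G0=G2&G1=0&1=0 G1=NOT G0=NOT 0=1 G2=1(const) G3=(1+1>=1)=1 -> 0111
Step 2: G0=G2&G1=1&1=1 G1=NOT G0=NOT 0=1 G2=1(const) G3=(1+1>=1)=1 -> 1111
Step 3: G0=G2&G1=1&1=1 G1=NOT G0=NOT 1=0 G2=1(const) G3=(1+1>=1)=1 -> 1011
Step 4: G0=G2&G1=1&0=0 G1=NOT G0=NOT 1=0 G2=1(const) G3=(0+1>=1)=1 -> 0011
Step 5: G0=G2&G1=1&0=0 G1=NOT G0=NOT 0=1 G2=1(const) G3=(0+1>=1)=1 -> 0111
Cycle of length 4 starting at step 1 -> no fixed point

Answer: cycle 4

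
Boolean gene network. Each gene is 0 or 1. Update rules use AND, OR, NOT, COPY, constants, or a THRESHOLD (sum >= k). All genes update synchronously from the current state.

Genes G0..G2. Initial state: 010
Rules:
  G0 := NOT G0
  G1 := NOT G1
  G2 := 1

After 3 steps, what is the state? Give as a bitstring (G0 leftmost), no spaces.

Step 1: G0=NOT G0=NOT 0=1 G1=NOT G1=NOT 1=0 G2=1(const) -> 101
Step 2: G0=NOT G0=NOT 1=0 G1=NOT G1=NOT 0=1 G2=1(const) -> 011
Step 3: G0=NOT G0=NOT 0=1 G1=NOT G1=NOT 1=0 G2=1(const) -> 101

101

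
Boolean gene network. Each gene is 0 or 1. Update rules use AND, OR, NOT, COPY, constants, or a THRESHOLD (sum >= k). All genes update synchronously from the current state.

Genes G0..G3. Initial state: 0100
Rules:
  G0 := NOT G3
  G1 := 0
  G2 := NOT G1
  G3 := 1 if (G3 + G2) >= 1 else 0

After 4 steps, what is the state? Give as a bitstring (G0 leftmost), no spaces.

Step 1: G0=NOT G3=NOT 0=1 G1=0(const) G2=NOT G1=NOT 1=0 G3=(0+0>=1)=0 -> 1000
Step 2: G0=NOT G3=NOT 0=1 G1=0(const) G2=NOT G1=NOT 0=1 G3=(0+0>=1)=0 -> 1010
Step 3: G0=NOT G3=NOT 0=1 G1=0(const) G2=NOT G1=NOT 0=1 G3=(0+1>=1)=1 -> 1011
Step 4: G0=NOT G3=NOT 1=0 G1=0(const) G2=NOT G1=NOT 0=1 G3=(1+1>=1)=1 -> 0011

0011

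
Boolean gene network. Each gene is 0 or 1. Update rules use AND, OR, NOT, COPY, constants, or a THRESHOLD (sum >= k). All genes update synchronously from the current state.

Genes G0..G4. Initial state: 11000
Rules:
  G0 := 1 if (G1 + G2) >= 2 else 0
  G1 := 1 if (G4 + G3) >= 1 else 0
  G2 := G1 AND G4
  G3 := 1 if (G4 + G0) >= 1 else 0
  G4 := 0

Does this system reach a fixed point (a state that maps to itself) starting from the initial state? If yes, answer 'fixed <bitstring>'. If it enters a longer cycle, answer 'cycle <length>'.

Answer: fixed 00000

Derivation:
Step 0: 11000
Step 1: G0=(1+0>=2)=0 G1=(0+0>=1)=0 G2=G1&G4=1&0=0 G3=(0+1>=1)=1 G4=0(const) -> 00010
Step 2: G0=(0+0>=2)=0 G1=(0+1>=1)=1 G2=G1&G4=0&0=0 G3=(0+0>=1)=0 G4=0(const) -> 01000
Step 3: G0=(1+0>=2)=0 G1=(0+0>=1)=0 G2=G1&G4=1&0=0 G3=(0+0>=1)=0 G4=0(const) -> 00000
Step 4: G0=(0+0>=2)=0 G1=(0+0>=1)=0 G2=G1&G4=0&0=0 G3=(0+0>=1)=0 G4=0(const) -> 00000
Fixed point reached at step 3: 00000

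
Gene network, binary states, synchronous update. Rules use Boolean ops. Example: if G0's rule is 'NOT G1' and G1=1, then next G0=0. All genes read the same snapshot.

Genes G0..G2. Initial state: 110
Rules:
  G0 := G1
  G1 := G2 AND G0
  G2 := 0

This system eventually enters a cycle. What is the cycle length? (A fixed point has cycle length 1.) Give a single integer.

Answer: 1

Derivation:
Step 0: 110
Step 1: G0=G1=1 G1=G2&G0=0&1=0 G2=0(const) -> 100
Step 2: G0=G1=0 G1=G2&G0=0&1=0 G2=0(const) -> 000
Step 3: G0=G1=0 G1=G2&G0=0&0=0 G2=0(const) -> 000
State from step 3 equals state from step 2 -> cycle length 1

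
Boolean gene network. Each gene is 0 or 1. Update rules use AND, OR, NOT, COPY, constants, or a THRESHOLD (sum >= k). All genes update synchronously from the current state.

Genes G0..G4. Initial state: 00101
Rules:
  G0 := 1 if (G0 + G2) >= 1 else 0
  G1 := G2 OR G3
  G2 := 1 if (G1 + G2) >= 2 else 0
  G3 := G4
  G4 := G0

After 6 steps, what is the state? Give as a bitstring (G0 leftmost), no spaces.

Step 1: G0=(0+1>=1)=1 G1=G2|G3=1|0=1 G2=(0+1>=2)=0 G3=G4=1 G4=G0=0 -> 11010
Step 2: G0=(1+0>=1)=1 G1=G2|G3=0|1=1 G2=(1+0>=2)=0 G3=G4=0 G4=G0=1 -> 11001
Step 3: G0=(1+0>=1)=1 G1=G2|G3=0|0=0 G2=(1+0>=2)=0 G3=G4=1 G4=G0=1 -> 10011
Step 4: G0=(1+0>=1)=1 G1=G2|G3=0|1=1 G2=(0+0>=2)=0 G3=G4=1 G4=G0=1 -> 11011
Step 5: G0=(1+0>=1)=1 G1=G2|G3=0|1=1 G2=(1+0>=2)=0 G3=G4=1 G4=G0=1 -> 11011
Step 6: G0=(1+0>=1)=1 G1=G2|G3=0|1=1 G2=(1+0>=2)=0 G3=G4=1 G4=G0=1 -> 11011

11011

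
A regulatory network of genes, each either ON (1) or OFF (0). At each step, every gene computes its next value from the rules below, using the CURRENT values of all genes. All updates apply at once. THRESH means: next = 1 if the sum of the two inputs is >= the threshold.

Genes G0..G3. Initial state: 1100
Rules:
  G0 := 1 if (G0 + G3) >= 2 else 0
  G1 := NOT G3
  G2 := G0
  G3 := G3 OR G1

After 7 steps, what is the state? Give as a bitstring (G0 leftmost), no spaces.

Step 1: G0=(1+0>=2)=0 G1=NOT G3=NOT 0=1 G2=G0=1 G3=G3|G1=0|1=1 -> 0111
Step 2: G0=(0+1>=2)=0 G1=NOT G3=NOT 1=0 G2=G0=0 G3=G3|G1=1|1=1 -> 0001
Step 3: G0=(0+1>=2)=0 G1=NOT G3=NOT 1=0 G2=G0=0 G3=G3|G1=1|0=1 -> 0001
Step 4: G0=(0+1>=2)=0 G1=NOT G3=NOT 1=0 G2=G0=0 G3=G3|G1=1|0=1 -> 0001
Step 5: G0=(0+1>=2)=0 G1=NOT G3=NOT 1=0 G2=G0=0 G3=G3|G1=1|0=1 -> 0001
Step 6: G0=(0+1>=2)=0 G1=NOT G3=NOT 1=0 G2=G0=0 G3=G3|G1=1|0=1 -> 0001
Step 7: G0=(0+1>=2)=0 G1=NOT G3=NOT 1=0 G2=G0=0 G3=G3|G1=1|0=1 -> 0001

0001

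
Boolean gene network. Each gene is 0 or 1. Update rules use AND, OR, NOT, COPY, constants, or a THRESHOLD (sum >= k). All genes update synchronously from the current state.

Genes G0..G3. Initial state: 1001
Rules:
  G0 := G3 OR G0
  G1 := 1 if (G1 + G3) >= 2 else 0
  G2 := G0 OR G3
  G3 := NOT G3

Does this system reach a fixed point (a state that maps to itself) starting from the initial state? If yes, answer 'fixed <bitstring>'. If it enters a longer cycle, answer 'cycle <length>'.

Answer: cycle 2

Derivation:
Step 0: 1001
Step 1: G0=G3|G0=1|1=1 G1=(0+1>=2)=0 G2=G0|G3=1|1=1 G3=NOT G3=NOT 1=0 -> 1010
Step 2: G0=G3|G0=0|1=1 G1=(0+0>=2)=0 G2=G0|G3=1|0=1 G3=NOT G3=NOT 0=1 -> 1011
Step 3: G0=G3|G0=1|1=1 G1=(0+1>=2)=0 G2=G0|G3=1|1=1 G3=NOT G3=NOT 1=0 -> 1010
Cycle of length 2 starting at step 1 -> no fixed point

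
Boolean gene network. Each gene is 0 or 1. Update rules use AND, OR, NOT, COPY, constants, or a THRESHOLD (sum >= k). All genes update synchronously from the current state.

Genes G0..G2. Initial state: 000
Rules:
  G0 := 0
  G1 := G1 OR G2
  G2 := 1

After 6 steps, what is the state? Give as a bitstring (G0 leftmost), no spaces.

Step 1: G0=0(const) G1=G1|G2=0|0=0 G2=1(const) -> 001
Step 2: G0=0(const) G1=G1|G2=0|1=1 G2=1(const) -> 011
Step 3: G0=0(const) G1=G1|G2=1|1=1 G2=1(const) -> 011
Step 4: G0=0(const) G1=G1|G2=1|1=1 G2=1(const) -> 011
Step 5: G0=0(const) G1=G1|G2=1|1=1 G2=1(const) -> 011
Step 6: G0=0(const) G1=G1|G2=1|1=1 G2=1(const) -> 011

011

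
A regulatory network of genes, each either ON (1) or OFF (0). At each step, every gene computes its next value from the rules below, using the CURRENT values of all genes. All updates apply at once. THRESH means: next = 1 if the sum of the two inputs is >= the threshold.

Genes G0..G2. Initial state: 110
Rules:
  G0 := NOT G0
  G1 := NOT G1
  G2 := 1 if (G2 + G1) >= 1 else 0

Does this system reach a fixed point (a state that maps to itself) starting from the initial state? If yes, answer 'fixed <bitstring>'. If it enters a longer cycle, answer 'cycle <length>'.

Answer: cycle 2

Derivation:
Step 0: 110
Step 1: G0=NOT G0=NOT 1=0 G1=NOT G1=NOT 1=0 G2=(0+1>=1)=1 -> 001
Step 2: G0=NOT G0=NOT 0=1 G1=NOT G1=NOT 0=1 G2=(1+0>=1)=1 -> 111
Step 3: G0=NOT G0=NOT 1=0 G1=NOT G1=NOT 1=0 G2=(1+1>=1)=1 -> 001
Cycle of length 2 starting at step 1 -> no fixed point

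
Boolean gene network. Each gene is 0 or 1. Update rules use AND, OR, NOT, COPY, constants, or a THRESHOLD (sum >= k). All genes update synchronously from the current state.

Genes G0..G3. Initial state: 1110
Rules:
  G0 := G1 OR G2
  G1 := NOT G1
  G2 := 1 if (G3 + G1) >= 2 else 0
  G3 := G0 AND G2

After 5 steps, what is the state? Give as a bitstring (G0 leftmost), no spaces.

Step 1: G0=G1|G2=1|1=1 G1=NOT G1=NOT 1=0 G2=(0+1>=2)=0 G3=G0&G2=1&1=1 -> 1001
Step 2: G0=G1|G2=0|0=0 G1=NOT G1=NOT 0=1 G2=(1+0>=2)=0 G3=G0&G2=1&0=0 -> 0100
Step 3: G0=G1|G2=1|0=1 G1=NOT G1=NOT 1=0 G2=(0+1>=2)=0 G3=G0&G2=0&0=0 -> 1000
Step 4: G0=G1|G2=0|0=0 G1=NOT G1=NOT 0=1 G2=(0+0>=2)=0 G3=G0&G2=1&0=0 -> 0100
Step 5: G0=G1|G2=1|0=1 G1=NOT G1=NOT 1=0 G2=(0+1>=2)=0 G3=G0&G2=0&0=0 -> 1000

1000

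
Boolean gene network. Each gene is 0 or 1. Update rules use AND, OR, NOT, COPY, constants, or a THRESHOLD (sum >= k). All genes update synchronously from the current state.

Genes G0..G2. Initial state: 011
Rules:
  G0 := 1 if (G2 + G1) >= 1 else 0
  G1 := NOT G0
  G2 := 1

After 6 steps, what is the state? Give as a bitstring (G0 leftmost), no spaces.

Step 1: G0=(1+1>=1)=1 G1=NOT G0=NOT 0=1 G2=1(const) -> 111
Step 2: G0=(1+1>=1)=1 G1=NOT G0=NOT 1=0 G2=1(const) -> 101
Step 3: G0=(1+0>=1)=1 G1=NOT G0=NOT 1=0 G2=1(const) -> 101
Step 4: G0=(1+0>=1)=1 G1=NOT G0=NOT 1=0 G2=1(const) -> 101
Step 5: G0=(1+0>=1)=1 G1=NOT G0=NOT 1=0 G2=1(const) -> 101
Step 6: G0=(1+0>=1)=1 G1=NOT G0=NOT 1=0 G2=1(const) -> 101

101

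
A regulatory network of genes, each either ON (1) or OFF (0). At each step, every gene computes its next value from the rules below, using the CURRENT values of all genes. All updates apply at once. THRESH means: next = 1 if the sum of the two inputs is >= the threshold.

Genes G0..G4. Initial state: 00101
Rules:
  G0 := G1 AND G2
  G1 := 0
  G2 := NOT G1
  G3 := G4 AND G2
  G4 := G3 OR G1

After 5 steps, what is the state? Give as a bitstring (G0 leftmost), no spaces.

Step 1: G0=G1&G2=0&1=0 G1=0(const) G2=NOT G1=NOT 0=1 G3=G4&G2=1&1=1 G4=G3|G1=0|0=0 -> 00110
Step 2: G0=G1&G2=0&1=0 G1=0(const) G2=NOT G1=NOT 0=1 G3=G4&G2=0&1=0 G4=G3|G1=1|0=1 -> 00101
Step 3: G0=G1&G2=0&1=0 G1=0(const) G2=NOT G1=NOT 0=1 G3=G4&G2=1&1=1 G4=G3|G1=0|0=0 -> 00110
Step 4: G0=G1&G2=0&1=0 G1=0(const) G2=NOT G1=NOT 0=1 G3=G4&G2=0&1=0 G4=G3|G1=1|0=1 -> 00101
Step 5: G0=G1&G2=0&1=0 G1=0(const) G2=NOT G1=NOT 0=1 G3=G4&G2=1&1=1 G4=G3|G1=0|0=0 -> 00110

00110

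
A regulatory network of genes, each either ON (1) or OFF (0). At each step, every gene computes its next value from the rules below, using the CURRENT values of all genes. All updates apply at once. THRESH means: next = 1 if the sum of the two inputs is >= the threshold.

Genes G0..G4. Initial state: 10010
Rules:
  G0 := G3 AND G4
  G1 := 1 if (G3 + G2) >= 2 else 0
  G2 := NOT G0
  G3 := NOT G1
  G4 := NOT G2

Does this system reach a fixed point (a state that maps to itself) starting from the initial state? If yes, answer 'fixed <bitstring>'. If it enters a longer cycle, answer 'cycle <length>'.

Step 0: 10010
Step 1: G0=G3&G4=1&0=0 G1=(1+0>=2)=0 G2=NOT G0=NOT 1=0 G3=NOT G1=NOT 0=1 G4=NOT G2=NOT 0=1 -> 00011
Step 2: G0=G3&G4=1&1=1 G1=(1+0>=2)=0 G2=NOT G0=NOT 0=1 G3=NOT G1=NOT 0=1 G4=NOT G2=NOT 0=1 -> 10111
Step 3: G0=G3&G4=1&1=1 G1=(1+1>=2)=1 G2=NOT G0=NOT 1=0 G3=NOT G1=NOT 0=1 G4=NOT G2=NOT 1=0 -> 11010
Step 4: G0=G3&G4=1&0=0 G1=(1+0>=2)=0 G2=NOT G0=NOT 1=0 G3=NOT G1=NOT 1=0 G4=NOT G2=NOT 0=1 -> 00001
Step 5: G0=G3&G4=0&1=0 G1=(0+0>=2)=0 G2=NOT G0=NOT 0=1 G3=NOT G1=NOT 0=1 G4=NOT G2=NOT 0=1 -> 00111
Step 6: G0=G3&G4=1&1=1 G1=(1+1>=2)=1 G2=NOT G0=NOT 0=1 G3=NOT G1=NOT 0=1 G4=NOT G2=NOT 1=0 -> 11110
Step 7: G0=G3&G4=1&0=0 G1=(1+1>=2)=1 G2=NOT G0=NOT 1=0 G3=NOT G1=NOT 1=0 G4=NOT G2=NOT 1=0 -> 01000
Step 8: G0=G3&G4=0&0=0 G1=(0+0>=2)=0 G2=NOT G0=NOT 0=1 G3=NOT G1=NOT 1=0 G4=NOT G2=NOT 0=1 -> 00101
Step 9: G0=G3&G4=0&1=0 G1=(0+1>=2)=0 G2=NOT G0=NOT 0=1 G3=NOT G1=NOT 0=1 G4=NOT G2=NOT 1=0 -> 00110
Step 10: G0=G3&G4=1&0=0 G1=(1+1>=2)=1 G2=NOT G0=NOT 0=1 G3=NOT G1=NOT 0=1 G4=NOT G2=NOT 1=0 -> 01110
Step 11: G0=G3&G4=1&0=0 G1=(1+1>=2)=1 G2=NOT G0=NOT 0=1 G3=NOT G1=NOT 1=0 G4=NOT G2=NOT 1=0 -> 01100
Step 12: G0=G3&G4=0&0=0 G1=(0+1>=2)=0 G2=NOT G0=NOT 0=1 G3=NOT G1=NOT 1=0 G4=NOT G2=NOT 1=0 -> 00100
Step 13: G0=G3&G4=0&0=0 G1=(0+1>=2)=0 G2=NOT G0=NOT 0=1 G3=NOT G1=NOT 0=1 G4=NOT G2=NOT 1=0 -> 00110
Cycle of length 4 starting at step 9 -> no fixed point

Answer: cycle 4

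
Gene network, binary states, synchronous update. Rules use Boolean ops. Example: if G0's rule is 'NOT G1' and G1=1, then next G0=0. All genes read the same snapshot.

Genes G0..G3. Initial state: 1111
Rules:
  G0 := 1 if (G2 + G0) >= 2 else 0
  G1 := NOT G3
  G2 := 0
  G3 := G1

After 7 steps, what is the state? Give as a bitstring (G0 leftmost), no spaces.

Step 1: G0=(1+1>=2)=1 G1=NOT G3=NOT 1=0 G2=0(const) G3=G1=1 -> 1001
Step 2: G0=(0+1>=2)=0 G1=NOT G3=NOT 1=0 G2=0(const) G3=G1=0 -> 0000
Step 3: G0=(0+0>=2)=0 G1=NOT G3=NOT 0=1 G2=0(const) G3=G1=0 -> 0100
Step 4: G0=(0+0>=2)=0 G1=NOT G3=NOT 0=1 G2=0(const) G3=G1=1 -> 0101
Step 5: G0=(0+0>=2)=0 G1=NOT G3=NOT 1=0 G2=0(const) G3=G1=1 -> 0001
Step 6: G0=(0+0>=2)=0 G1=NOT G3=NOT 1=0 G2=0(const) G3=G1=0 -> 0000
Step 7: G0=(0+0>=2)=0 G1=NOT G3=NOT 0=1 G2=0(const) G3=G1=0 -> 0100

0100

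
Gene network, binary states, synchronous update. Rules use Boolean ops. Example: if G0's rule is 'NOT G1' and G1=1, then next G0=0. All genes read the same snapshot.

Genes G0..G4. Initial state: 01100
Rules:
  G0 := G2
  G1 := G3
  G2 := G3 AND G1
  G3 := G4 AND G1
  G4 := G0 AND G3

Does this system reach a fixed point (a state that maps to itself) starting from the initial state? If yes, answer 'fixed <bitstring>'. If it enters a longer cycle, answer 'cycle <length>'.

Step 0: 01100
Step 1: G0=G2=1 G1=G3=0 G2=G3&G1=0&1=0 G3=G4&G1=0&1=0 G4=G0&G3=0&0=0 -> 10000
Step 2: G0=G2=0 G1=G3=0 G2=G3&G1=0&0=0 G3=G4&G1=0&0=0 G4=G0&G3=1&0=0 -> 00000
Step 3: G0=G2=0 G1=G3=0 G2=G3&G1=0&0=0 G3=G4&G1=0&0=0 G4=G0&G3=0&0=0 -> 00000
Fixed point reached at step 2: 00000

Answer: fixed 00000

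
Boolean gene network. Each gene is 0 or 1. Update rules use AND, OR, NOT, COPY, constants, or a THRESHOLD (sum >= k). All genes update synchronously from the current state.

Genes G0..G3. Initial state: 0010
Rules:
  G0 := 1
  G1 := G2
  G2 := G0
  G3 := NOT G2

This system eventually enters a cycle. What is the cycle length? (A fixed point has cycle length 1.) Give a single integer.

Step 0: 0010
Step 1: G0=1(const) G1=G2=1 G2=G0=0 G3=NOT G2=NOT 1=0 -> 1100
Step 2: G0=1(const) G1=G2=0 G2=G0=1 G3=NOT G2=NOT 0=1 -> 1011
Step 3: G0=1(const) G1=G2=1 G2=G0=1 G3=NOT G2=NOT 1=0 -> 1110
Step 4: G0=1(const) G1=G2=1 G2=G0=1 G3=NOT G2=NOT 1=0 -> 1110
State from step 4 equals state from step 3 -> cycle length 1

Answer: 1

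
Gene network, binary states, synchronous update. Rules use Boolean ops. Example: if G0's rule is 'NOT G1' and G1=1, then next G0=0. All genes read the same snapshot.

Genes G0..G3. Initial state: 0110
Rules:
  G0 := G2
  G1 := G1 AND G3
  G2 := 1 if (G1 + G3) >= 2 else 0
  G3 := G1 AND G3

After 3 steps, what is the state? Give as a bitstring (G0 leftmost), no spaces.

Step 1: G0=G2=1 G1=G1&G3=1&0=0 G2=(1+0>=2)=0 G3=G1&G3=1&0=0 -> 1000
Step 2: G0=G2=0 G1=G1&G3=0&0=0 G2=(0+0>=2)=0 G3=G1&G3=0&0=0 -> 0000
Step 3: G0=G2=0 G1=G1&G3=0&0=0 G2=(0+0>=2)=0 G3=G1&G3=0&0=0 -> 0000

0000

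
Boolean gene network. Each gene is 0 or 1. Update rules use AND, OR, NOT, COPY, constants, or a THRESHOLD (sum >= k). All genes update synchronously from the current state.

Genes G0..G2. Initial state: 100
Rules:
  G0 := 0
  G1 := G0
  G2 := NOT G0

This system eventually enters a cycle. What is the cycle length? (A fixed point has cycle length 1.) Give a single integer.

Step 0: 100
Step 1: G0=0(const) G1=G0=1 G2=NOT G0=NOT 1=0 -> 010
Step 2: G0=0(const) G1=G0=0 G2=NOT G0=NOT 0=1 -> 001
Step 3: G0=0(const) G1=G0=0 G2=NOT G0=NOT 0=1 -> 001
State from step 3 equals state from step 2 -> cycle length 1

Answer: 1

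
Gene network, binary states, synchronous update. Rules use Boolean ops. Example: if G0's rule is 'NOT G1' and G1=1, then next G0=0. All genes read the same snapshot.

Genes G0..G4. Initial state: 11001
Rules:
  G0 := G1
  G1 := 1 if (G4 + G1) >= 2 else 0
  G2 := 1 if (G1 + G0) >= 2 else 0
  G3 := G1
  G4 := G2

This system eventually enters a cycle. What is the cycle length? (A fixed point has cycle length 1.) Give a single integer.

Step 0: 11001
Step 1: G0=G1=1 G1=(1+1>=2)=1 G2=(1+1>=2)=1 G3=G1=1 G4=G2=0 -> 11110
Step 2: G0=G1=1 G1=(0+1>=2)=0 G2=(1+1>=2)=1 G3=G1=1 G4=G2=1 -> 10111
Step 3: G0=G1=0 G1=(1+0>=2)=0 G2=(0+1>=2)=0 G3=G1=0 G4=G2=1 -> 00001
Step 4: G0=G1=0 G1=(1+0>=2)=0 G2=(0+0>=2)=0 G3=G1=0 G4=G2=0 -> 00000
Step 5: G0=G1=0 G1=(0+0>=2)=0 G2=(0+0>=2)=0 G3=G1=0 G4=G2=0 -> 00000
State from step 5 equals state from step 4 -> cycle length 1

Answer: 1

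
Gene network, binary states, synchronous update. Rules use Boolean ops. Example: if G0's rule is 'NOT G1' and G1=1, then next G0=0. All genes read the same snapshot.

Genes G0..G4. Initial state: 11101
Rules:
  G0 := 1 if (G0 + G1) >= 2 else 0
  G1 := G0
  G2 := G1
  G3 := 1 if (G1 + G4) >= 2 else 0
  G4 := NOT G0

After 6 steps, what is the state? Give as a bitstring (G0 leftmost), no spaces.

Step 1: G0=(1+1>=2)=1 G1=G0=1 G2=G1=1 G3=(1+1>=2)=1 G4=NOT G0=NOT 1=0 -> 11110
Step 2: G0=(1+1>=2)=1 G1=G0=1 G2=G1=1 G3=(1+0>=2)=0 G4=NOT G0=NOT 1=0 -> 11100
Step 3: G0=(1+1>=2)=1 G1=G0=1 G2=G1=1 G3=(1+0>=2)=0 G4=NOT G0=NOT 1=0 -> 11100
Step 4: G0=(1+1>=2)=1 G1=G0=1 G2=G1=1 G3=(1+0>=2)=0 G4=NOT G0=NOT 1=0 -> 11100
Step 5: G0=(1+1>=2)=1 G1=G0=1 G2=G1=1 G3=(1+0>=2)=0 G4=NOT G0=NOT 1=0 -> 11100
Step 6: G0=(1+1>=2)=1 G1=G0=1 G2=G1=1 G3=(1+0>=2)=0 G4=NOT G0=NOT 1=0 -> 11100

11100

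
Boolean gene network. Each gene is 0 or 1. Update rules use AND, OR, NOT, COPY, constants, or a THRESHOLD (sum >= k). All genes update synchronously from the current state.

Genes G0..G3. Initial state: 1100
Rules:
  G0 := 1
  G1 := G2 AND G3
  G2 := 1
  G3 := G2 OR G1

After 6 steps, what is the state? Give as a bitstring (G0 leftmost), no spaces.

Step 1: G0=1(const) G1=G2&G3=0&0=0 G2=1(const) G3=G2|G1=0|1=1 -> 1011
Step 2: G0=1(const) G1=G2&G3=1&1=1 G2=1(const) G3=G2|G1=1|0=1 -> 1111
Step 3: G0=1(const) G1=G2&G3=1&1=1 G2=1(const) G3=G2|G1=1|1=1 -> 1111
Step 4: G0=1(const) G1=G2&G3=1&1=1 G2=1(const) G3=G2|G1=1|1=1 -> 1111
Step 5: G0=1(const) G1=G2&G3=1&1=1 G2=1(const) G3=G2|G1=1|1=1 -> 1111
Step 6: G0=1(const) G1=G2&G3=1&1=1 G2=1(const) G3=G2|G1=1|1=1 -> 1111

1111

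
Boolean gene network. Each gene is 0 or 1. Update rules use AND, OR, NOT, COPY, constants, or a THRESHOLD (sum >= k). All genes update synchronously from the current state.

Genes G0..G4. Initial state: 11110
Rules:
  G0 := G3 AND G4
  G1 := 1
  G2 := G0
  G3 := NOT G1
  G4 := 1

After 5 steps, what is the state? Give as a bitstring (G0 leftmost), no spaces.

Step 1: G0=G3&G4=1&0=0 G1=1(const) G2=G0=1 G3=NOT G1=NOT 1=0 G4=1(const) -> 01101
Step 2: G0=G3&G4=0&1=0 G1=1(const) G2=G0=0 G3=NOT G1=NOT 1=0 G4=1(const) -> 01001
Step 3: G0=G3&G4=0&1=0 G1=1(const) G2=G0=0 G3=NOT G1=NOT 1=0 G4=1(const) -> 01001
Step 4: G0=G3&G4=0&1=0 G1=1(const) G2=G0=0 G3=NOT G1=NOT 1=0 G4=1(const) -> 01001
Step 5: G0=G3&G4=0&1=0 G1=1(const) G2=G0=0 G3=NOT G1=NOT 1=0 G4=1(const) -> 01001

01001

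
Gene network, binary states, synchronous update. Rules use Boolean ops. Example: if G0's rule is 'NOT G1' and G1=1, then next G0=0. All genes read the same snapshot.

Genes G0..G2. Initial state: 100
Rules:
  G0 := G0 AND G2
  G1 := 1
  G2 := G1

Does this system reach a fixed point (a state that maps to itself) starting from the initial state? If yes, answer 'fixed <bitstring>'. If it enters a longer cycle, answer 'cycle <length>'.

Answer: fixed 011

Derivation:
Step 0: 100
Step 1: G0=G0&G2=1&0=0 G1=1(const) G2=G1=0 -> 010
Step 2: G0=G0&G2=0&0=0 G1=1(const) G2=G1=1 -> 011
Step 3: G0=G0&G2=0&1=0 G1=1(const) G2=G1=1 -> 011
Fixed point reached at step 2: 011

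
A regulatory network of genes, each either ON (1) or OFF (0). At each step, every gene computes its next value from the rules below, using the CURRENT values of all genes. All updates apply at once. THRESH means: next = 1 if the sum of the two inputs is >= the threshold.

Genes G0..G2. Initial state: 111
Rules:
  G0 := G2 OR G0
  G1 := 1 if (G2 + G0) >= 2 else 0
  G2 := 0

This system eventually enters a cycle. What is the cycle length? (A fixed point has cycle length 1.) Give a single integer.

Step 0: 111
Step 1: G0=G2|G0=1|1=1 G1=(1+1>=2)=1 G2=0(const) -> 110
Step 2: G0=G2|G0=0|1=1 G1=(0+1>=2)=0 G2=0(const) -> 100
Step 3: G0=G2|G0=0|1=1 G1=(0+1>=2)=0 G2=0(const) -> 100
State from step 3 equals state from step 2 -> cycle length 1

Answer: 1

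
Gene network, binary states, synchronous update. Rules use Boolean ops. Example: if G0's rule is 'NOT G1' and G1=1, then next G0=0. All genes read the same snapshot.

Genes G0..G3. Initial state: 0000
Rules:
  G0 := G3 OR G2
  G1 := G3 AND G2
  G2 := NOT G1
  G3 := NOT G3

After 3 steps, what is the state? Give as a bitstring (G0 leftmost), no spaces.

Step 1: G0=G3|G2=0|0=0 G1=G3&G2=0&0=0 G2=NOT G1=NOT 0=1 G3=NOT G3=NOT 0=1 -> 0011
Step 2: G0=G3|G2=1|1=1 G1=G3&G2=1&1=1 G2=NOT G1=NOT 0=1 G3=NOT G3=NOT 1=0 -> 1110
Step 3: G0=G3|G2=0|1=1 G1=G3&G2=0&1=0 G2=NOT G1=NOT 1=0 G3=NOT G3=NOT 0=1 -> 1001

1001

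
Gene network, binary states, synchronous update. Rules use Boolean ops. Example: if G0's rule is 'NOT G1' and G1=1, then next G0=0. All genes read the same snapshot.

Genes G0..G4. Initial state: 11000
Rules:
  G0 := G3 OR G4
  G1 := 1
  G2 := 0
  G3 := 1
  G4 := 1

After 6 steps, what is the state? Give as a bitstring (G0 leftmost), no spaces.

Step 1: G0=G3|G4=0|0=0 G1=1(const) G2=0(const) G3=1(const) G4=1(const) -> 01011
Step 2: G0=G3|G4=1|1=1 G1=1(const) G2=0(const) G3=1(const) G4=1(const) -> 11011
Step 3: G0=G3|G4=1|1=1 G1=1(const) G2=0(const) G3=1(const) G4=1(const) -> 11011
Step 4: G0=G3|G4=1|1=1 G1=1(const) G2=0(const) G3=1(const) G4=1(const) -> 11011
Step 5: G0=G3|G4=1|1=1 G1=1(const) G2=0(const) G3=1(const) G4=1(const) -> 11011
Step 6: G0=G3|G4=1|1=1 G1=1(const) G2=0(const) G3=1(const) G4=1(const) -> 11011

11011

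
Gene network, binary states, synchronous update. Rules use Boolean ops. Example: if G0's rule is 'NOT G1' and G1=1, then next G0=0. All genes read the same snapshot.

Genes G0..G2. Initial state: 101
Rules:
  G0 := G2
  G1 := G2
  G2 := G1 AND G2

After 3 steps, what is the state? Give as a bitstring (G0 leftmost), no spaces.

Step 1: G0=G2=1 G1=G2=1 G2=G1&G2=0&1=0 -> 110
Step 2: G0=G2=0 G1=G2=0 G2=G1&G2=1&0=0 -> 000
Step 3: G0=G2=0 G1=G2=0 G2=G1&G2=0&0=0 -> 000

000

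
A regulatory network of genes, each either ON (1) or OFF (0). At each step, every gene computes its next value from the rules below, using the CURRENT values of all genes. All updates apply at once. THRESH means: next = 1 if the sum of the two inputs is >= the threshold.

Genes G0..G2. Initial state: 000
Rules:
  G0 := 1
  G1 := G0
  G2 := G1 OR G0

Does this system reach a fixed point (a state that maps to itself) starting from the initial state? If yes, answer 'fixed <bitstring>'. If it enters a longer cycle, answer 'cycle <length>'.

Step 0: 000
Step 1: G0=1(const) G1=G0=0 G2=G1|G0=0|0=0 -> 100
Step 2: G0=1(const) G1=G0=1 G2=G1|G0=0|1=1 -> 111
Step 3: G0=1(const) G1=G0=1 G2=G1|G0=1|1=1 -> 111
Fixed point reached at step 2: 111

Answer: fixed 111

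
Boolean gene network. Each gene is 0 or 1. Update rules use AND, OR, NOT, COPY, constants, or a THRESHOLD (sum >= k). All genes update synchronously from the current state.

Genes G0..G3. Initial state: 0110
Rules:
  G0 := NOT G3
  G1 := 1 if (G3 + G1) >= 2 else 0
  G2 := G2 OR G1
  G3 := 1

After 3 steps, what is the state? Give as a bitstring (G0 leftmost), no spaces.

Step 1: G0=NOT G3=NOT 0=1 G1=(0+1>=2)=0 G2=G2|G1=1|1=1 G3=1(const) -> 1011
Step 2: G0=NOT G3=NOT 1=0 G1=(1+0>=2)=0 G2=G2|G1=1|0=1 G3=1(const) -> 0011
Step 3: G0=NOT G3=NOT 1=0 G1=(1+0>=2)=0 G2=G2|G1=1|0=1 G3=1(const) -> 0011

0011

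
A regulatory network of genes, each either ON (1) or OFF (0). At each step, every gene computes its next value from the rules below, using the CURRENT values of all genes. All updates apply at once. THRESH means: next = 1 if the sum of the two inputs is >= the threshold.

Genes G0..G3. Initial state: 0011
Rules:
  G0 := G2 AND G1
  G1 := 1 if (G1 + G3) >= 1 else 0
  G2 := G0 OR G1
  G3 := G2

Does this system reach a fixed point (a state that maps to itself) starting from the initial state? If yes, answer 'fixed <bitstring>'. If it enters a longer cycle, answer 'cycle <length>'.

Step 0: 0011
Step 1: G0=G2&G1=1&0=0 G1=(0+1>=1)=1 G2=G0|G1=0|0=0 G3=G2=1 -> 0101
Step 2: G0=G2&G1=0&1=0 G1=(1+1>=1)=1 G2=G0|G1=0|1=1 G3=G2=0 -> 0110
Step 3: G0=G2&G1=1&1=1 G1=(1+0>=1)=1 G2=G0|G1=0|1=1 G3=G2=1 -> 1111
Step 4: G0=G2&G1=1&1=1 G1=(1+1>=1)=1 G2=G0|G1=1|1=1 G3=G2=1 -> 1111
Fixed point reached at step 3: 1111

Answer: fixed 1111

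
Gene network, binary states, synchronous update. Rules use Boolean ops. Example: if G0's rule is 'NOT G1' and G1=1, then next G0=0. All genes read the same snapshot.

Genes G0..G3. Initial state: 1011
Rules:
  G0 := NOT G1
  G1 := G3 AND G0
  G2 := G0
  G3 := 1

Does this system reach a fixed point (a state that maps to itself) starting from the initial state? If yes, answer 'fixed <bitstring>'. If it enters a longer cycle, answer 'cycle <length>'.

Answer: cycle 4

Derivation:
Step 0: 1011
Step 1: G0=NOT G1=NOT 0=1 G1=G3&G0=1&1=1 G2=G0=1 G3=1(const) -> 1111
Step 2: G0=NOT G1=NOT 1=0 G1=G3&G0=1&1=1 G2=G0=1 G3=1(const) -> 0111
Step 3: G0=NOT G1=NOT 1=0 G1=G3&G0=1&0=0 G2=G0=0 G3=1(const) -> 0001
Step 4: G0=NOT G1=NOT 0=1 G1=G3&G0=1&0=0 G2=G0=0 G3=1(const) -> 1001
Step 5: G0=NOT G1=NOT 0=1 G1=G3&G0=1&1=1 G2=G0=1 G3=1(const) -> 1111
Cycle of length 4 starting at step 1 -> no fixed point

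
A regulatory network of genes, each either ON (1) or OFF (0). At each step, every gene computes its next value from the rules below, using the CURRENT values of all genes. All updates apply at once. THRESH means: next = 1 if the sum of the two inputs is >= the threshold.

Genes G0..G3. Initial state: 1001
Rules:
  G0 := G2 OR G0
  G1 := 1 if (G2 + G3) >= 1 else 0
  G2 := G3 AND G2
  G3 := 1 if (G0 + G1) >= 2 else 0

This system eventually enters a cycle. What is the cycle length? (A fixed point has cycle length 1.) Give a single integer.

Answer: 2

Derivation:
Step 0: 1001
Step 1: G0=G2|G0=0|1=1 G1=(0+1>=1)=1 G2=G3&G2=1&0=0 G3=(1+0>=2)=0 -> 1100
Step 2: G0=G2|G0=0|1=1 G1=(0+0>=1)=0 G2=G3&G2=0&0=0 G3=(1+1>=2)=1 -> 1001
State from step 2 equals state from step 0 -> cycle length 2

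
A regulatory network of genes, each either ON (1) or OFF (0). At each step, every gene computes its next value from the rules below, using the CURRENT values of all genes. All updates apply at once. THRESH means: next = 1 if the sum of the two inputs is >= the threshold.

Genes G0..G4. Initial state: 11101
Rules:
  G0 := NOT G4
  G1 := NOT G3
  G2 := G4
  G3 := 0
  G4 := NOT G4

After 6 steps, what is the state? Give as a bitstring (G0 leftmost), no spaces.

Step 1: G0=NOT G4=NOT 1=0 G1=NOT G3=NOT 0=1 G2=G4=1 G3=0(const) G4=NOT G4=NOT 1=0 -> 01100
Step 2: G0=NOT G4=NOT 0=1 G1=NOT G3=NOT 0=1 G2=G4=0 G3=0(const) G4=NOT G4=NOT 0=1 -> 11001
Step 3: G0=NOT G4=NOT 1=0 G1=NOT G3=NOT 0=1 G2=G4=1 G3=0(const) G4=NOT G4=NOT 1=0 -> 01100
Step 4: G0=NOT G4=NOT 0=1 G1=NOT G3=NOT 0=1 G2=G4=0 G3=0(const) G4=NOT G4=NOT 0=1 -> 11001
Step 5: G0=NOT G4=NOT 1=0 G1=NOT G3=NOT 0=1 G2=G4=1 G3=0(const) G4=NOT G4=NOT 1=0 -> 01100
Step 6: G0=NOT G4=NOT 0=1 G1=NOT G3=NOT 0=1 G2=G4=0 G3=0(const) G4=NOT G4=NOT 0=1 -> 11001

11001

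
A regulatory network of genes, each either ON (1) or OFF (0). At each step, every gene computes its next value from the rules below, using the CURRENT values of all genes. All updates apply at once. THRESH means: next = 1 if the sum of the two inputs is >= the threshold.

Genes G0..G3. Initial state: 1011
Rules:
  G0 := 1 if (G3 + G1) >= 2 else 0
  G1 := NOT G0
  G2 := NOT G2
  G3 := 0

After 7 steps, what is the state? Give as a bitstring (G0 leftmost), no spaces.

Step 1: G0=(1+0>=2)=0 G1=NOT G0=NOT 1=0 G2=NOT G2=NOT 1=0 G3=0(const) -> 0000
Step 2: G0=(0+0>=2)=0 G1=NOT G0=NOT 0=1 G2=NOT G2=NOT 0=1 G3=0(const) -> 0110
Step 3: G0=(0+1>=2)=0 G1=NOT G0=NOT 0=1 G2=NOT G2=NOT 1=0 G3=0(const) -> 0100
Step 4: G0=(0+1>=2)=0 G1=NOT G0=NOT 0=1 G2=NOT G2=NOT 0=1 G3=0(const) -> 0110
Step 5: G0=(0+1>=2)=0 G1=NOT G0=NOT 0=1 G2=NOT G2=NOT 1=0 G3=0(const) -> 0100
Step 6: G0=(0+1>=2)=0 G1=NOT G0=NOT 0=1 G2=NOT G2=NOT 0=1 G3=0(const) -> 0110
Step 7: G0=(0+1>=2)=0 G1=NOT G0=NOT 0=1 G2=NOT G2=NOT 1=0 G3=0(const) -> 0100

0100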